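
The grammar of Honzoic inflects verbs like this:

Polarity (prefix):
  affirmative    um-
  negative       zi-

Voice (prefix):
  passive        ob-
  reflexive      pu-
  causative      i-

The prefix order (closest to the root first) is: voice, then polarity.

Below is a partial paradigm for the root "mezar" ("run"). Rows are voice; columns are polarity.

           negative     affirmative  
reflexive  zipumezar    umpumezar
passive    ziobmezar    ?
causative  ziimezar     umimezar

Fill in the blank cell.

Attach voice passive ob- → obmezar.
Attach polarity affirmative um- → umobmezar.

umobmezar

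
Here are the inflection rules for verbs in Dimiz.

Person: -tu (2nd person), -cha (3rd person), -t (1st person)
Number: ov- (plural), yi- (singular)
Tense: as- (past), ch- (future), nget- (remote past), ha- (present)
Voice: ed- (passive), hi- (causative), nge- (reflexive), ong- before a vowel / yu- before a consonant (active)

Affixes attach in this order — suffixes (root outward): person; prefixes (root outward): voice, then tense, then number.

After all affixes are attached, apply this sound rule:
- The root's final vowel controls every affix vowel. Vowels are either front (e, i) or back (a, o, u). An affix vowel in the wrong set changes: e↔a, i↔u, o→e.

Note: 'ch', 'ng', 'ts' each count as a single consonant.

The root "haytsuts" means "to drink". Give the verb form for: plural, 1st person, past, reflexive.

Attach person 1st person -t → haytsutst.
Attach voice reflexive nge- → ngehaytsutst.
Attach tense past as- → asngehaytsutst.
Attach number plural ov- → ovasngehaytsutst.
Apply vowel harmony: ovasngehaytsutst → ovasngahaytsutst.

ovasngahaytsutst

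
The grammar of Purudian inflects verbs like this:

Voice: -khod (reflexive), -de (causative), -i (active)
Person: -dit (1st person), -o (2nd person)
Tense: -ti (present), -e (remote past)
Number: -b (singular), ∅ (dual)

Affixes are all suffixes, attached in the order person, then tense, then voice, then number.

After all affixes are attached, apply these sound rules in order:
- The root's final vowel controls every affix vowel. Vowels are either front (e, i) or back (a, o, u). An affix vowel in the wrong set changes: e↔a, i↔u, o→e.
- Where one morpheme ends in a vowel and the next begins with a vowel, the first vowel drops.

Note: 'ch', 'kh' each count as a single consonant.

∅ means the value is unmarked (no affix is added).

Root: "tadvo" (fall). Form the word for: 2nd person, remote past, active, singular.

tadvub

Attach person 2nd person -o → tadvoo.
Attach tense remote past -e → tadvooe.
Attach voice active -i → tadvooei.
Attach number singular -b → tadvooeib.
Apply vowel harmony: tadvooeib → tadvooaub.
Apply vowel deletion: tadvooaub → tadvub.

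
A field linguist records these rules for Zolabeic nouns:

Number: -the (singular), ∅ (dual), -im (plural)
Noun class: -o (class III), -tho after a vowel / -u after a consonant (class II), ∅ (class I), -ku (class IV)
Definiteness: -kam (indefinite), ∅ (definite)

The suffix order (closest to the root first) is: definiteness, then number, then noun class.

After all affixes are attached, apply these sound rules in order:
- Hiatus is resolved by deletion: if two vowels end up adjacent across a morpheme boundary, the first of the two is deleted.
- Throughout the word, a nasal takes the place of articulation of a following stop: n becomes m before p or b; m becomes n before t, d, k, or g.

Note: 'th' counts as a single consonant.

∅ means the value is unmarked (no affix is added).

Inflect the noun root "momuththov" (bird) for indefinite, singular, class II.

Attach definiteness indefinite -kam → momuththovkam.
Attach number singular -the → momuththovkamthe.
Attach noun class class II -tho (after vowel 'e') → momuththovkamthetho.
Vowel deletion: no change.
Nasal assimilation: no change.

momuththovkamthetho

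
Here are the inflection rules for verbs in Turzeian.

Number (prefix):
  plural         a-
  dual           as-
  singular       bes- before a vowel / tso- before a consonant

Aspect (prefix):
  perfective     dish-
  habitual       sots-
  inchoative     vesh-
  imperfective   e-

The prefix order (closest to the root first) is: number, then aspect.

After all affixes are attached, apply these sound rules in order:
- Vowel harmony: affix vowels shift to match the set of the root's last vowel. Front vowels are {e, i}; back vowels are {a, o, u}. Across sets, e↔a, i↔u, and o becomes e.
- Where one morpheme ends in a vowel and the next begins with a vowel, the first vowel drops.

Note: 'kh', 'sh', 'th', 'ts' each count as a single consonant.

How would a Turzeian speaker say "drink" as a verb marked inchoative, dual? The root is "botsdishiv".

Attach number dual as- → asbotsdishiv.
Attach aspect inchoative vesh- → veshasbotsdishiv.
Apply vowel harmony: veshasbotsdishiv → veshesbotsdishiv.
Vowel deletion: no change.

veshesbotsdishiv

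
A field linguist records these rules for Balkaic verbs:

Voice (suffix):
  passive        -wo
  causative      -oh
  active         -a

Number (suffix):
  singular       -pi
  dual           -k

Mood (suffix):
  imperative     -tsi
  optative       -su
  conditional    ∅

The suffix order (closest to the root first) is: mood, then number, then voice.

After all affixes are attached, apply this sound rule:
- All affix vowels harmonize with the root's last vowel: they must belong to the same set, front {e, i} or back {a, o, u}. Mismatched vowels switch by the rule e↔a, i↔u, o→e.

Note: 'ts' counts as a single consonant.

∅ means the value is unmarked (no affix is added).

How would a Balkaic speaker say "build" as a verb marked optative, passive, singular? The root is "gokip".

gokipsipiwe

Attach mood optative -su → gokipsu.
Attach number singular -pi → gokipsupi.
Attach voice passive -wo → gokipsupiwo.
Apply vowel harmony: gokipsupiwo → gokipsipiwe.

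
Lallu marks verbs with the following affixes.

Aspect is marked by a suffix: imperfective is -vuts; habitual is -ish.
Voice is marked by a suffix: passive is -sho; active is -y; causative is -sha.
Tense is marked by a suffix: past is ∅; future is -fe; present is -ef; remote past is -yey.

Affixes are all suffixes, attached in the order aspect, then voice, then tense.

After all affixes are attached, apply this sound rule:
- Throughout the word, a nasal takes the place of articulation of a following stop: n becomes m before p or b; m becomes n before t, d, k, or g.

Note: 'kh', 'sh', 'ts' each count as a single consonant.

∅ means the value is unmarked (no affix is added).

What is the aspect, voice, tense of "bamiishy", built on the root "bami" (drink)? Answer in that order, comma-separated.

Segment: bami-ish-y.
aspect: -ish → habitual.
voice: -y → active.
tense: ∅ → past.

habitual, active, past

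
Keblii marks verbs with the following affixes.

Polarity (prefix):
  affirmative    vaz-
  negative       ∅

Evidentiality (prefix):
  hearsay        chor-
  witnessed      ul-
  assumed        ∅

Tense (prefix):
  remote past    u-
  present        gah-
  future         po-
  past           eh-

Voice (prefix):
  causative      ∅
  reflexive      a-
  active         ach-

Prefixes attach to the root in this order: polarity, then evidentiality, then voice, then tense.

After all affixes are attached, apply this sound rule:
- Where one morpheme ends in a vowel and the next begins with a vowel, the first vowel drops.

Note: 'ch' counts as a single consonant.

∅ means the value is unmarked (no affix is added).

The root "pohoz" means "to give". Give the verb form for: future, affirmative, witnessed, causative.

Attach polarity affirmative vaz- → vazpohoz.
Attach evidentiality witnessed ul- → ulvazpohoz.
voice = causative: zero marking, form stays ulvazpohoz.
Attach tense future po- → poulvazpohoz.
Apply vowel deletion: poulvazpohoz → pulvazpohoz.

pulvazpohoz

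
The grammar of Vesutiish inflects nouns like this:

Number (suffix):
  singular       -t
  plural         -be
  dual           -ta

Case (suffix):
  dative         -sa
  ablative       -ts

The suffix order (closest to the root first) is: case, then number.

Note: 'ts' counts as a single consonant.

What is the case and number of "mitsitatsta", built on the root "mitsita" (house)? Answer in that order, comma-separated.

Segment: mitsita-ts-ta.
case: -ts → ablative.
number: -ta → dual.

ablative, dual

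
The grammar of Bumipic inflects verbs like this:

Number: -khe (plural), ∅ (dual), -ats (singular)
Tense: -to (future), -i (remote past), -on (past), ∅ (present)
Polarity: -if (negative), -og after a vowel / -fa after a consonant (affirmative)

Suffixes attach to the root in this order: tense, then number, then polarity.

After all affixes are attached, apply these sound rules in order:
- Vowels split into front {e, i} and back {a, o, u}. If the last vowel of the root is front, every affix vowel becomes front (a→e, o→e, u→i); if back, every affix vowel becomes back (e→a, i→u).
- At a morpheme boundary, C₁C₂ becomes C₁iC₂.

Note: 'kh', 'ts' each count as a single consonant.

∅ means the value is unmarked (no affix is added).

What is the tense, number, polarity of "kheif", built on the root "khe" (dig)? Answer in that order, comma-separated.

present, dual, negative

Segment: khe-if.
tense: ∅ → present.
number: ∅ → dual.
polarity: -if → negative.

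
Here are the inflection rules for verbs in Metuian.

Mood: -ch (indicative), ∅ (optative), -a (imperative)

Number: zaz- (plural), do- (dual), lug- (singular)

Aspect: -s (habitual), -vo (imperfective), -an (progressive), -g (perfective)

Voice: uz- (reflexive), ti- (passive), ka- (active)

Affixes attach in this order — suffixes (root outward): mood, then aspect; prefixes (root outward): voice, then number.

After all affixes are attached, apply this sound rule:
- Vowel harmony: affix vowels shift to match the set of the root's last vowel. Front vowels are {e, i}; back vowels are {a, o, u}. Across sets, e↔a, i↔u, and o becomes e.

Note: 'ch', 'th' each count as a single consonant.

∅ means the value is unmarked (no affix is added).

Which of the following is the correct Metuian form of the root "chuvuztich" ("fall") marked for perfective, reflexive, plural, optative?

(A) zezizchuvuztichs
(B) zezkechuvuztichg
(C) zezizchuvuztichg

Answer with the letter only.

Attach voice reflexive uz- → uzchuvuztich.
mood = optative: zero marking, form stays uzchuvuztich.
Attach aspect perfective -g → uzchuvuztichg.
Attach number plural zaz- → zazuzchuvuztichg.
Apply vowel harmony: zazuzchuvuztichg → zezizchuvuztichg.
So the correct form is zezizchuvuztichg, option (C).
(A) zezizchuvuztichs is wrong: it uses habitual instead of perfective for aspect.
(B) zezkechuvuztichg is wrong: it uses active instead of reflexive for voice.

C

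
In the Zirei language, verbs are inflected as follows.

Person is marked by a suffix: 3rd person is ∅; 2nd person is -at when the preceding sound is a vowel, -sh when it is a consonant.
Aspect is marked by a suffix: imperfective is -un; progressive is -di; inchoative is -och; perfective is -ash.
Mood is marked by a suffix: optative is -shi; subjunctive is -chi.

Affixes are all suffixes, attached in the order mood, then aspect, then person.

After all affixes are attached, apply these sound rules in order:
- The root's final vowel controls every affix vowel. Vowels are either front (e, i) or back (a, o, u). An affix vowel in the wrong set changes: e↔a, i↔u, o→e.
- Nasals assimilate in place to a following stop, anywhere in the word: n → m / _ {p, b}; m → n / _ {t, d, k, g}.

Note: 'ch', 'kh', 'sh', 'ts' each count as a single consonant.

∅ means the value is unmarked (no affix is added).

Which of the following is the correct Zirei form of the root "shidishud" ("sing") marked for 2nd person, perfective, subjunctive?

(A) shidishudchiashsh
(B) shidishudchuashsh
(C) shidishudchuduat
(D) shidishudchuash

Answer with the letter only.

Attach mood subjunctive -chi → shidishudchi.
Attach aspect perfective -ash → shidishudchiash.
Attach person 2nd person -sh (after consonant 'sh') → shidishudchiashsh.
Apply vowel harmony: shidishudchiashsh → shidishudchuashsh.
Nasal assimilation: no change.
So the correct form is shidishudchuashsh, option (B).
(A) shidishudchiashsh is wrong: it fails to apply the sound rule(s).
(D) shidishudchuash is wrong: it uses 3rd person instead of 2nd person for person.
(C) shidishudchuduat is wrong: it uses progressive instead of perfective for aspect.

B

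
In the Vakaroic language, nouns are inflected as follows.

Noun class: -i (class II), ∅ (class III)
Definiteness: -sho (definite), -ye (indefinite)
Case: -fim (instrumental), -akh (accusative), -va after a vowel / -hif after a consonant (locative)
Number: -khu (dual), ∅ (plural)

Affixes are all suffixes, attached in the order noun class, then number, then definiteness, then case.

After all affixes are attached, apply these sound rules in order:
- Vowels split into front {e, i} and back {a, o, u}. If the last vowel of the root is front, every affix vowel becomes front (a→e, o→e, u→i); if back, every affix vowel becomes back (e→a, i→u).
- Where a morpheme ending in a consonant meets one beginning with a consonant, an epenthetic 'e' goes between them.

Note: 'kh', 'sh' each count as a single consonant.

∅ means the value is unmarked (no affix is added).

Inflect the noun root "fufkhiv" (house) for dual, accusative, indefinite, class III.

noun class = class III: zero marking, form stays fufkhiv.
Attach number dual -khu → fufkhivkhu.
Attach definiteness indefinite -ye → fufkhivkhuye.
Attach case accusative -akh → fufkhivkhuyeakh.
Apply vowel harmony: fufkhivkhuyeakh → fufkhivkhiyeekh.
Apply epenthesis: fufkhivkhiyeekh → fufkhivekhiyeekh.

fufkhivekhiyeekh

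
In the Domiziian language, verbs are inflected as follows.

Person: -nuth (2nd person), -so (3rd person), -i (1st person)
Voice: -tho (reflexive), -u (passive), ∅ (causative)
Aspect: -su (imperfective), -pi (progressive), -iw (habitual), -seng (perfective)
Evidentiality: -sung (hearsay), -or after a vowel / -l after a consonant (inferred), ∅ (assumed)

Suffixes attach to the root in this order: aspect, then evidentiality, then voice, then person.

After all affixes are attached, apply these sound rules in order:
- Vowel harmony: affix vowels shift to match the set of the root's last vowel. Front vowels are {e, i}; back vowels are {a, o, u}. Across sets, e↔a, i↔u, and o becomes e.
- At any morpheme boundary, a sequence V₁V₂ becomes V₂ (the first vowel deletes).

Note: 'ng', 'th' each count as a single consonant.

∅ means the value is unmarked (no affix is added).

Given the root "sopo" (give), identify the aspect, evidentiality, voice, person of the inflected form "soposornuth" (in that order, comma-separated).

imperfective, inferred, causative, 2nd person

Segment: sopo-su-or-nuth.
aspect: -su → imperfective.
evidentiality: -or/l → inferred.
voice: ∅ → causative.
person: -nuth → 2nd person.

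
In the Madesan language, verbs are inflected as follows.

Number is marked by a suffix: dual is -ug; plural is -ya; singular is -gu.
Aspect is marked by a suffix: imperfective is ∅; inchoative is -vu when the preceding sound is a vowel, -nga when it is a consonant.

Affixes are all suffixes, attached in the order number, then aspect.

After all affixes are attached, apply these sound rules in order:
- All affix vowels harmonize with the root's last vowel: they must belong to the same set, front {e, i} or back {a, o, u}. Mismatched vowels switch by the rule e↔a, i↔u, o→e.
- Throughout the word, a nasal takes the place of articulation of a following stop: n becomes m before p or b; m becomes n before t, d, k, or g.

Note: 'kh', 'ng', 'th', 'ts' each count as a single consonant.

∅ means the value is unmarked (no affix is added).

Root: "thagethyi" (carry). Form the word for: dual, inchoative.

Attach number dual -ug → thagethyiug.
Attach aspect inchoative -nga (after consonant 'g') → thagethyiugnga.
Apply vowel harmony: thagethyiugnga → thagethyiignge.
Nasal assimilation: no change.

thagethyiignge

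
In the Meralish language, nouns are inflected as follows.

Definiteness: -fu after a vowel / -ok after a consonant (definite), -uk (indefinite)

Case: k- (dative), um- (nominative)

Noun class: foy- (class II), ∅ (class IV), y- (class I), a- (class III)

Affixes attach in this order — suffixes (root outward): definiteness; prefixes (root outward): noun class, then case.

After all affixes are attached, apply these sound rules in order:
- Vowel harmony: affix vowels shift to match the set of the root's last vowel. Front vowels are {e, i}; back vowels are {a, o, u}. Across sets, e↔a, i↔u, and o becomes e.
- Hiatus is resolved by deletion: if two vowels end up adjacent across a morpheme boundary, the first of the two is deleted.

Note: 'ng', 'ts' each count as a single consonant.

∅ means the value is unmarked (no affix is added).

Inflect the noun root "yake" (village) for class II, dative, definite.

kfeyyakefi

Attach noun class class II foy- → foyyake.
Attach definiteness definite -fu (after vowel 'e') → foyyakefu.
Attach case dative k- → kfoyyakefu.
Apply vowel harmony: kfoyyakefu → kfeyyakefi.
Vowel deletion: no change.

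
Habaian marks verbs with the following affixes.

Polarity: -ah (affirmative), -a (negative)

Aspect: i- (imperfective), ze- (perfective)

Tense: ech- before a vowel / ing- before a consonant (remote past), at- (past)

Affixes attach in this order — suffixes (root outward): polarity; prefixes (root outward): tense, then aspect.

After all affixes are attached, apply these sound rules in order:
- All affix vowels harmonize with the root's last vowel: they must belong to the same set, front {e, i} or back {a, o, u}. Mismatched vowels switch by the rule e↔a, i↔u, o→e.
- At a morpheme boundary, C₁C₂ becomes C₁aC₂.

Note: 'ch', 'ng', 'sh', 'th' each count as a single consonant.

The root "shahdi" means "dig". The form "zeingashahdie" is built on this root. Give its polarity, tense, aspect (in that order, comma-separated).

Segment: ze-ing-shahdi-a.
polarity: -a → negative.
tense: ech/ing- → remote past.
aspect: ze- → perfective.

negative, remote past, perfective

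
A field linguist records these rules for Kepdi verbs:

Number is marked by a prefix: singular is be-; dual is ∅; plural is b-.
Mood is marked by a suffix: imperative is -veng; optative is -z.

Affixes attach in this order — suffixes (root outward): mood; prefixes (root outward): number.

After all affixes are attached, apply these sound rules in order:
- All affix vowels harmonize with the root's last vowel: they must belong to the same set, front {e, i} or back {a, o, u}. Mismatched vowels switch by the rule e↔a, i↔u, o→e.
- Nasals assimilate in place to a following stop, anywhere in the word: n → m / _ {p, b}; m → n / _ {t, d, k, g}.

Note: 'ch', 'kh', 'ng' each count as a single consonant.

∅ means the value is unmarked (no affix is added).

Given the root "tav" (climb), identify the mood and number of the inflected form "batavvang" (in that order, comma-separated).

imperative, singular

Segment: be-tav-veng.
mood: -veng → imperative.
number: be- → singular.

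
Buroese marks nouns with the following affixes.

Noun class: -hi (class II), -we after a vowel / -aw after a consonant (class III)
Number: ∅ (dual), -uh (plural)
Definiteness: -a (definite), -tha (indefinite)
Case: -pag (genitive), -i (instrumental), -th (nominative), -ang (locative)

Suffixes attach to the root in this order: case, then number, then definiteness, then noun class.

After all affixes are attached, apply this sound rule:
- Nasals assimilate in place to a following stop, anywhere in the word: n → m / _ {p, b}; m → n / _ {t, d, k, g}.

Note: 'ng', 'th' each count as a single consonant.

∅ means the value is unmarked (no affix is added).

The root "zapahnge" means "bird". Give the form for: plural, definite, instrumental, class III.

zapahngeiuhawe

Attach case instrumental -i → zapahngei.
Attach number plural -uh → zapahngeiuh.
Attach definiteness definite -a → zapahngeiuha.
Attach noun class class III -we (after vowel 'a') → zapahngeiuhawe.
Nasal assimilation: no change.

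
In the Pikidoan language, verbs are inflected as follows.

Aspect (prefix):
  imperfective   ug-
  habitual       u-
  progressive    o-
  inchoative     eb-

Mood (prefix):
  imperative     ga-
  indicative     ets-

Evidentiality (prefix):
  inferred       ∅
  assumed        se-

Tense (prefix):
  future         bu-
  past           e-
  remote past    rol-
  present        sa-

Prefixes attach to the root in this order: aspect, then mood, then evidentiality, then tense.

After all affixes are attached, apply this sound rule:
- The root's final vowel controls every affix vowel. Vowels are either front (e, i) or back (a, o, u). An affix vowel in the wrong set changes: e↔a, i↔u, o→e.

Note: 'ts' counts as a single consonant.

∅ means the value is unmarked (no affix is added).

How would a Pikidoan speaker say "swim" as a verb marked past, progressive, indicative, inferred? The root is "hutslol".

Attach aspect progressive o- → ohutslol.
Attach mood indicative ets- → etsohutslol.
evidentiality = inferred: zero marking, form stays etsohutslol.
Attach tense past e- → eetsohutslol.
Apply vowel harmony: eetsohutslol → aatsohutslol.

aatsohutslol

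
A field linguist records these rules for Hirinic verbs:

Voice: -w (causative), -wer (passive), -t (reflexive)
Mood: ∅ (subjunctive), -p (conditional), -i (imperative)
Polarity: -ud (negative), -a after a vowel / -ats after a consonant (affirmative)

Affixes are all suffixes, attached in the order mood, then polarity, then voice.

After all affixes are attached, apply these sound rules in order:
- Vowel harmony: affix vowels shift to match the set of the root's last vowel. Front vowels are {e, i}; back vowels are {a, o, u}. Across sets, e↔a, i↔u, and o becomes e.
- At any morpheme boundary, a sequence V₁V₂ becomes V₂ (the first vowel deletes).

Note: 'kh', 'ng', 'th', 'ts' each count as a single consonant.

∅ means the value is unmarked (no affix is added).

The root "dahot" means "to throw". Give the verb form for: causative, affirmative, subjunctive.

dahotatsw

mood = subjunctive: zero marking, form stays dahot.
Attach polarity affirmative -ats (after consonant 't') → dahotats.
Attach voice causative -w → dahotatsw.
Vowel harmony: no change.
Vowel deletion: no change.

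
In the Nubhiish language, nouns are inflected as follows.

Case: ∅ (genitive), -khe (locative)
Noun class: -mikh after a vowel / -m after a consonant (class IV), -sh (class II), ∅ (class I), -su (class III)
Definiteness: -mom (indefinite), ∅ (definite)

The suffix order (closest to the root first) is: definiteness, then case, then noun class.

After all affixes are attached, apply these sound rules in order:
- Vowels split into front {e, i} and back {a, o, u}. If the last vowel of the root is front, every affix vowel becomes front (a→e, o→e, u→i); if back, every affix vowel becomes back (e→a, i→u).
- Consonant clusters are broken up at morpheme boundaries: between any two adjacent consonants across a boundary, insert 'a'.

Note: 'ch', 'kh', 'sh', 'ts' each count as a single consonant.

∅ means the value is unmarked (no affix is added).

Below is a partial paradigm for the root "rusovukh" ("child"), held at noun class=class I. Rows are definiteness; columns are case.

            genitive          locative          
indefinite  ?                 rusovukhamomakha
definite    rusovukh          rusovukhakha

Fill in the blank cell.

Attach definiteness indefinite -mom → rusovukhmom.
case = genitive: zero marking, form stays rusovukhmom.
noun class = class I: zero marking, form stays rusovukhmom.
Vowel harmony: no change.
Apply epenthesis: rusovukhmom → rusovukhamom.

rusovukhamom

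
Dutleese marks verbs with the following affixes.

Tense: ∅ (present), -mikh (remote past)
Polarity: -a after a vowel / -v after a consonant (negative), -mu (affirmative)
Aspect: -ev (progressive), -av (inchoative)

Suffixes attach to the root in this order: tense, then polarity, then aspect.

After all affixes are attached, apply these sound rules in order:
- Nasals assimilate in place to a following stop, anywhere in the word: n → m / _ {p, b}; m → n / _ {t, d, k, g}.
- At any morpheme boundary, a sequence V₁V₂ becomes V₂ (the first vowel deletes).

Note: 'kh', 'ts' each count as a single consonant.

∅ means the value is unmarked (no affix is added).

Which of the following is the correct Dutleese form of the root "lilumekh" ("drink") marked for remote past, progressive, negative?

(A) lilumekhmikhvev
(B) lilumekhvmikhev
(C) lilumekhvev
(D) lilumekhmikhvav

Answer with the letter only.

A

Attach tense remote past -mikh → lilumekhmikh.
Attach polarity negative -v (after consonant 'kh') → lilumekhmikhv.
Attach aspect progressive -ev → lilumekhmikhvev.
Nasal assimilation: no change.
Vowel deletion: no change.
So the correct form is lilumekhmikhvev, option (A).
(B) lilumekhvmikhev is wrong: it has the affixes in the wrong order.
(C) lilumekhvev is wrong: it uses present instead of remote past for tense.
(D) lilumekhmikhvav is wrong: it uses inchoative instead of progressive for aspect.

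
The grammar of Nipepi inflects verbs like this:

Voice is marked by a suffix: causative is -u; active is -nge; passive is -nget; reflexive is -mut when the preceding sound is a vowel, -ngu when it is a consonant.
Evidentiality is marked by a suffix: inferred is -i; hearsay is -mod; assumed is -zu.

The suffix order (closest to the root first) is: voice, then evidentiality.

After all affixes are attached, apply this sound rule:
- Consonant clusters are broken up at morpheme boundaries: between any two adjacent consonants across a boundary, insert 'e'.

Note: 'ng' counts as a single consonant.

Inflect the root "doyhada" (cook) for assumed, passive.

doyhadangetezu

Attach voice passive -nget → doyhadanget.
Attach evidentiality assumed -zu → doyhadangetzu.
Apply epenthesis: doyhadangetzu → doyhadangetezu.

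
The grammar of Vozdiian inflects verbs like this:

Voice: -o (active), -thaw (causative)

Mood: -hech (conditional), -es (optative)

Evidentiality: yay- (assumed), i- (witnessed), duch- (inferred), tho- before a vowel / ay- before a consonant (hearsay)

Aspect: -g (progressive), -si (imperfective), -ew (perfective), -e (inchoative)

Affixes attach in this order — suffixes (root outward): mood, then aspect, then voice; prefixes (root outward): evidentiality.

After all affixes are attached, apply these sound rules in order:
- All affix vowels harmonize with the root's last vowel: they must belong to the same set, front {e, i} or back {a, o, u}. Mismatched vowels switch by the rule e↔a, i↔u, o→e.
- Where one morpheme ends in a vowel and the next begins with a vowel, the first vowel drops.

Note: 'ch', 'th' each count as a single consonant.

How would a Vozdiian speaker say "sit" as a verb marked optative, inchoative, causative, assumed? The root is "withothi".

Attach mood optative -es → withothies.
Attach evidentiality assumed yay- → yaywithothies.
Attach aspect inchoative -e → yaywithothiese.
Attach voice causative -thaw → yaywithothiesethaw.
Apply vowel harmony: yaywithothiesethaw → yeywithothiesethew.
Apply vowel deletion: yeywithothiesethew → yeywithothesethew.

yeywithothesethew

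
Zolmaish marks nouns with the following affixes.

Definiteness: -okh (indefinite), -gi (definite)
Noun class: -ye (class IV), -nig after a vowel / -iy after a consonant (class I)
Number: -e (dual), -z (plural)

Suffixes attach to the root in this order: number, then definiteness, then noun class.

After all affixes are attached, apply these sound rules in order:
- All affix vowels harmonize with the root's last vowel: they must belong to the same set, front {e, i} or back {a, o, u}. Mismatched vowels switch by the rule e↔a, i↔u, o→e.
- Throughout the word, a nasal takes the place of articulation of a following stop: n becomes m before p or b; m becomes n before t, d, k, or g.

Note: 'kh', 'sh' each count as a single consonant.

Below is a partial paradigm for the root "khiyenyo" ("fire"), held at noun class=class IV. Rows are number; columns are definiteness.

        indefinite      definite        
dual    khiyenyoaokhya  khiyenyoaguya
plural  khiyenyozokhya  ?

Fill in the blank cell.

Attach number plural -z → khiyenyoz.
Attach definiteness definite -gi → khiyenyozgi.
Attach noun class class IV -ye → khiyenyozgiye.
Apply vowel harmony: khiyenyozgiye → khiyenyozguya.
Nasal assimilation: no change.

khiyenyozguya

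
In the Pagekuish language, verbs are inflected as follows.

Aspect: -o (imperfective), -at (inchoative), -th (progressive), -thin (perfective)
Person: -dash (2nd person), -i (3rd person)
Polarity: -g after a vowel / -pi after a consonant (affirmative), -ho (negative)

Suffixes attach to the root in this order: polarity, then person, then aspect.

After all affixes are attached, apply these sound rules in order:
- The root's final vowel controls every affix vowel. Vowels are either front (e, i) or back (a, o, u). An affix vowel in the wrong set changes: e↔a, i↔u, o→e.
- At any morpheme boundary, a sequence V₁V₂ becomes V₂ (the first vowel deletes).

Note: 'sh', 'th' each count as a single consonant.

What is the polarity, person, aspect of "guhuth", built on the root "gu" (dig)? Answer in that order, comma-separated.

negative, 3rd person, progressive

Segment: gu-ho-i-th.
polarity: -ho → negative.
person: -i → 3rd person.
aspect: -th → progressive.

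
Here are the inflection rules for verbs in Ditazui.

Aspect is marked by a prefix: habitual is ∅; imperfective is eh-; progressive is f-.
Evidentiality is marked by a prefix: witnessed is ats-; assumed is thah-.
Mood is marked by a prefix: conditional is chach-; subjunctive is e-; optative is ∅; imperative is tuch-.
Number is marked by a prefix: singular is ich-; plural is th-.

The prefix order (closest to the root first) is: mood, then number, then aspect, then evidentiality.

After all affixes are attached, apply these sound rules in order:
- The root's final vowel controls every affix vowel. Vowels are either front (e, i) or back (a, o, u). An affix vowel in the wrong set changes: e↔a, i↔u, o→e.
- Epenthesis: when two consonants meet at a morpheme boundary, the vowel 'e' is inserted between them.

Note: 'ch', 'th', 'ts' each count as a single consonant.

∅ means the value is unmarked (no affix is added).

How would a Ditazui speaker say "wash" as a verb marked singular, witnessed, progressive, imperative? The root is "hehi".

Attach mood imperative tuch- → tuchhehi.
Attach number singular ich- → ichtuchhehi.
Attach aspect progressive f- → fichtuchhehi.
Attach evidentiality witnessed ats- → atsfichtuchhehi.
Apply vowel harmony: atsfichtuchhehi → etsfichtichhehi.
Apply epenthesis: etsfichtichhehi → etsefichetichehehi.

etsefichetichehehi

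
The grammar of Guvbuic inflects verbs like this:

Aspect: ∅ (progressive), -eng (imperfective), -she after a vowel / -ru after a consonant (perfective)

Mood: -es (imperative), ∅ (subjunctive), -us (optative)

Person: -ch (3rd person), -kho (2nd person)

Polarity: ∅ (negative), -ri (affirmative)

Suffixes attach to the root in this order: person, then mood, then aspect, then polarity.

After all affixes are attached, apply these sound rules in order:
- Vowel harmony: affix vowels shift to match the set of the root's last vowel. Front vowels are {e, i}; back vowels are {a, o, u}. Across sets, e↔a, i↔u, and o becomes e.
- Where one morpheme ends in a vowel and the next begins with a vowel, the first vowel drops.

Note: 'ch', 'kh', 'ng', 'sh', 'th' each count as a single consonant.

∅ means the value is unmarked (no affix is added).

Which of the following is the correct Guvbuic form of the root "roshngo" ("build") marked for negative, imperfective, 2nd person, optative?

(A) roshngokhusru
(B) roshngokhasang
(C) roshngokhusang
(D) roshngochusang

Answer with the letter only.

Attach person 2nd person -kho → roshngokho.
Attach mood optative -us → roshngokhous.
Attach aspect imperfective -eng → roshngokhouseng.
polarity = negative: zero marking, form stays roshngokhouseng.
Apply vowel harmony: roshngokhouseng → roshngokhousang.
Apply vowel deletion: roshngokhousang → roshngokhusang.
So the correct form is roshngokhusang, option (C).
(D) roshngochusang is wrong: it uses 3rd person instead of 2nd person for person.
(A) roshngokhusru is wrong: it uses perfective instead of imperfective for aspect.
(B) roshngokhasang is wrong: it uses imperative instead of optative for mood.

C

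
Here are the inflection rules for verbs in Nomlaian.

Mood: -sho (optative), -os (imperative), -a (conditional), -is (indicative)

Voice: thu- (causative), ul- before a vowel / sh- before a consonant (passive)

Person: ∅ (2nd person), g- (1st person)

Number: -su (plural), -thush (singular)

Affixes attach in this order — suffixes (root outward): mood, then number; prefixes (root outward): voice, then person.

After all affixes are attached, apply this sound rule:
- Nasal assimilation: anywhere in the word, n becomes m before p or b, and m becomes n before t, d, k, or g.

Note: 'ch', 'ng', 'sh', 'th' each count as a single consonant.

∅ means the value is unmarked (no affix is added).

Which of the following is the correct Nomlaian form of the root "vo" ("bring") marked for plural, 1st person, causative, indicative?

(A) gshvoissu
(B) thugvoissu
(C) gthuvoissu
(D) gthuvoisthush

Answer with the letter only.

C

Attach voice causative thu- → thuvo.
Attach person 1st person g- → gthuvo.
Attach mood indicative -is → gthuvois.
Attach number plural -su → gthuvoissu.
Nasal assimilation: no change.
So the correct form is gthuvoissu, option (C).
(B) thugvoissu is wrong: it has the affixes in the wrong order.
(D) gthuvoisthush is wrong: it uses singular instead of plural for number.
(A) gshvoissu is wrong: it uses passive instead of causative for voice.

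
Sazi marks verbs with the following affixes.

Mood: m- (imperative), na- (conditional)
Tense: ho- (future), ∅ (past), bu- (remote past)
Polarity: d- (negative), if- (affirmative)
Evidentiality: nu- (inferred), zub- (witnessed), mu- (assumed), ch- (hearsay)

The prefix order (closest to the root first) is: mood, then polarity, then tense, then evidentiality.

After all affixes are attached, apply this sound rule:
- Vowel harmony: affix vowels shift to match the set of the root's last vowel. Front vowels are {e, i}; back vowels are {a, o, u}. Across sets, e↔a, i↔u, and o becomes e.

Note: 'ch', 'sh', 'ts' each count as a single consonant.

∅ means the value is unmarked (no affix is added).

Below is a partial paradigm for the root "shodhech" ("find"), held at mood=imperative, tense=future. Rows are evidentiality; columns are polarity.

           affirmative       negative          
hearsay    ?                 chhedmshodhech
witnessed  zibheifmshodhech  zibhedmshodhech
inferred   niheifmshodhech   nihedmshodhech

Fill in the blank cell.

Attach mood imperative m- → mshodhech.
Attach polarity affirmative if- → ifmshodhech.
Attach tense future ho- → hoifmshodhech.
Attach evidentiality hearsay ch- → chhoifmshodhech.
Apply vowel harmony: chhoifmshodhech → chheifmshodhech.

chheifmshodhech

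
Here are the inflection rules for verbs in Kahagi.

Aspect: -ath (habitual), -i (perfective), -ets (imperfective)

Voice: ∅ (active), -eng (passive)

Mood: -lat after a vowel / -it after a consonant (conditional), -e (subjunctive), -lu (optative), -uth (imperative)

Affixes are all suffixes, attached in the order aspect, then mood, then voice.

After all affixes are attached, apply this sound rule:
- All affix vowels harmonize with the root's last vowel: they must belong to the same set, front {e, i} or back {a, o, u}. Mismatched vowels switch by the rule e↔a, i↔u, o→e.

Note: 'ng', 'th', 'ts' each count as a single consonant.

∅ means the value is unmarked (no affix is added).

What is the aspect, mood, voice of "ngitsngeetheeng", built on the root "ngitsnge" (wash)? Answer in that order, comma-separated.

Segment: ngitsnge-ath-e-eng.
aspect: -ath → habitual.
mood: -e → subjunctive.
voice: -eng → passive.

habitual, subjunctive, passive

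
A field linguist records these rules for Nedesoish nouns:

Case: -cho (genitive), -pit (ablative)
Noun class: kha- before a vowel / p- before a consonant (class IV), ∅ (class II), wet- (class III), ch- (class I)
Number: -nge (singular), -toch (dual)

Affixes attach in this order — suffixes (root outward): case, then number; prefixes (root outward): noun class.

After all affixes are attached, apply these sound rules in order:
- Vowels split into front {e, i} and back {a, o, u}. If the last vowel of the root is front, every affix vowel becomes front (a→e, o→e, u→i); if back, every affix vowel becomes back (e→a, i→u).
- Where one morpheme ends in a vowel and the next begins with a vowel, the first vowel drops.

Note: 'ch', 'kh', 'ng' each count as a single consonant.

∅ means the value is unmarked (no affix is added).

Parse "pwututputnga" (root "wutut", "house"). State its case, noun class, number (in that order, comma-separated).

Segment: p-wutut-pit-nge.
case: -pit → ablative.
noun class: kha/p- → class IV.
number: -nge → singular.

ablative, class IV, singular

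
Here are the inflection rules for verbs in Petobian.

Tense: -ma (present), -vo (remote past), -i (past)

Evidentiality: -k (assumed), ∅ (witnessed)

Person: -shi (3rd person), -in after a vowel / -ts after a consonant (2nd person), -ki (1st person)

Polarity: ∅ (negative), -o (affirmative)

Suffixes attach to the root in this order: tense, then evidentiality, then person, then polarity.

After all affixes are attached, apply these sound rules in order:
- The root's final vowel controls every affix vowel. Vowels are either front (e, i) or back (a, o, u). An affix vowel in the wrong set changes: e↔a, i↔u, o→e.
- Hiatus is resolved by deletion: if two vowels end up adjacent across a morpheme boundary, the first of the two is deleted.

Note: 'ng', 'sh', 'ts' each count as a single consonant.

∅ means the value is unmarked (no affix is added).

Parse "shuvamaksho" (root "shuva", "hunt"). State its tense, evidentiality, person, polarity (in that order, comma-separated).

present, assumed, 3rd person, affirmative

Segment: shuva-ma-k-shi-o.
tense: -ma → present.
evidentiality: -k → assumed.
person: -shi → 3rd person.
polarity: -o → affirmative.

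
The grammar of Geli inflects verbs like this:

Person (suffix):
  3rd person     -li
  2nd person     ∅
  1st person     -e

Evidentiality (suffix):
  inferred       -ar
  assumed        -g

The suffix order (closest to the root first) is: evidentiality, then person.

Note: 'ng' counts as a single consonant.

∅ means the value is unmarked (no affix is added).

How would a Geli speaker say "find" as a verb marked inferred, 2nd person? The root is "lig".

ligar

Attach evidentiality inferred -ar → ligar.
person = 2nd person: zero marking, form stays ligar.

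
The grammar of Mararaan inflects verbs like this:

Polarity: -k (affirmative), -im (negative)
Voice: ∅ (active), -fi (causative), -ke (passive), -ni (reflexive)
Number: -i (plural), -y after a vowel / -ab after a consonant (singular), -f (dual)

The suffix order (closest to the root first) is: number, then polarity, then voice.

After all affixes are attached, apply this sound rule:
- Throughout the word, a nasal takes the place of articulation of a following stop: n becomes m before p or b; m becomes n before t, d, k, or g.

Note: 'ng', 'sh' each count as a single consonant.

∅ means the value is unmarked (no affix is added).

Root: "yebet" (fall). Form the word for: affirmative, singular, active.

yebetabk

Attach number singular -ab (after consonant 't') → yebetab.
Attach polarity affirmative -k → yebetabk.
voice = active: zero marking, form stays yebetabk.
Nasal assimilation: no change.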